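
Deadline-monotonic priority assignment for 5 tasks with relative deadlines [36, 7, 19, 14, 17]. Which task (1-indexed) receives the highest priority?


Sort tasks by relative deadline (ascending):
  Task 2: deadline = 7
  Task 4: deadline = 14
  Task 5: deadline = 17
  Task 3: deadline = 19
  Task 1: deadline = 36
Priority order (highest first): [2, 4, 5, 3, 1]
Highest priority task = 2

2


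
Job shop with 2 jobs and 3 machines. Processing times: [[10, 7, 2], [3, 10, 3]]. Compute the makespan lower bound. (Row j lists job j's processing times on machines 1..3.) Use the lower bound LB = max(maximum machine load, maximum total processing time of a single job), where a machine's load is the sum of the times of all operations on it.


Machine loads:
  Machine 1: 10 + 3 = 13
  Machine 2: 7 + 10 = 17
  Machine 3: 2 + 3 = 5
Max machine load = 17
Job totals:
  Job 1: 19
  Job 2: 16
Max job total = 19
Lower bound = max(17, 19) = 19

19


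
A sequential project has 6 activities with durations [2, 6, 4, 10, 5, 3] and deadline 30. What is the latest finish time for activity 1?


LF(activity 1) = deadline - sum of successor durations
Successors: activities 2 through 6 with durations [6, 4, 10, 5, 3]
Sum of successor durations = 28
LF = 30 - 28 = 2

2


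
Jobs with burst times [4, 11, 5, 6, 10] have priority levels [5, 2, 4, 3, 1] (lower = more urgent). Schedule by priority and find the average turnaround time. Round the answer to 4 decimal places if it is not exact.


Sort by priority (ascending = highest first):
Order: [(1, 10), (2, 11), (3, 6), (4, 5), (5, 4)]
Completion times:
  Priority 1, burst=10, C=10
  Priority 2, burst=11, C=21
  Priority 3, burst=6, C=27
  Priority 4, burst=5, C=32
  Priority 5, burst=4, C=36
Average turnaround = 126/5 = 25.2

25.2


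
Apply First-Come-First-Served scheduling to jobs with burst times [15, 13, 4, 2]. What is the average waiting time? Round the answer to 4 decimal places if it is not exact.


FCFS order (as given): [15, 13, 4, 2]
Waiting times:
  Job 1: wait = 0
  Job 2: wait = 15
  Job 3: wait = 28
  Job 4: wait = 32
Sum of waiting times = 75
Average waiting time = 75/4 = 18.75

18.75


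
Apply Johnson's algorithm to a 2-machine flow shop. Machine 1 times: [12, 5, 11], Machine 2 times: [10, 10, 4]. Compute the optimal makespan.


Apply Johnson's rule:
  Group 1 (a <= b): [(2, 5, 10)]
  Group 2 (a > b): [(1, 12, 10), (3, 11, 4)]
Optimal job order: [2, 1, 3]
Schedule:
  Job 2: M1 done at 5, M2 done at 15
  Job 1: M1 done at 17, M2 done at 27
  Job 3: M1 done at 28, M2 done at 32
Makespan = 32

32


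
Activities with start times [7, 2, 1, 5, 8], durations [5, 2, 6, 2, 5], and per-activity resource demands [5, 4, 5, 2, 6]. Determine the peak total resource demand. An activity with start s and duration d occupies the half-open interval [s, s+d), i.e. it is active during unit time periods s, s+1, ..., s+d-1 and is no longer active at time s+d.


Each activity i is active on [start_i, start_i + duration_i).
Compute total resource usage per time slot:
  t=0: active resources = [], total = 0
  t=1: active resources = [5], total = 5
  t=2: active resources = [4, 5], total = 9
  t=3: active resources = [4, 5], total = 9
  t=4: active resources = [5], total = 5
  t=5: active resources = [5, 2], total = 7
  t=6: active resources = [5, 2], total = 7
  t=7: active resources = [5], total = 5
  t=8: active resources = [5, 6], total = 11
  t=9: active resources = [5, 6], total = 11
  t=10: active resources = [5, 6], total = 11
  t=11: active resources = [5, 6], total = 11
  t=12: active resources = [6], total = 6
Peak resource demand = 11

11


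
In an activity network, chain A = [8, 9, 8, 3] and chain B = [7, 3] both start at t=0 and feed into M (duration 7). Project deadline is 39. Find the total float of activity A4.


Forward pass: ES(A4) = sum of predecessors on chain A = 25
EF = ES + duration = 25 + 3 = 28
Backward pass: LF(M) = deadline = 39; LS(M) = 39 - 7 = 32
LF(A4) = LS(M) - sum(successors on chain A) = 32 - 0 = 32
LS = LF - duration = 32 - 3 = 29
Total float = LS - ES = 29 - 25 = 4

4


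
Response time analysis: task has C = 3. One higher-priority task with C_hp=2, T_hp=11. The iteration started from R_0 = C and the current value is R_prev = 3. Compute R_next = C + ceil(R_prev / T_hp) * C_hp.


R_next = C + ceil(R_prev / T_hp) * C_hp
ceil(3 / 11) = ceil(0.2727) = 1
Interference = 1 * 2 = 2
R_next = 3 + 2 = 5

5


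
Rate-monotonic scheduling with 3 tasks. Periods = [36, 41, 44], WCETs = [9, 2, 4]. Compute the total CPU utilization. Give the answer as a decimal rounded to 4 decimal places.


Compute individual utilizations (exact fractions):
  Task 1: C/T = 9/36 = 1/4 (approx. 0.25)
  Task 2: C/T = 2/41 (approx. 0.0488)
  Task 3: C/T = 4/44 = 1/11 (approx. 0.0909)
Total utilization U = 1/4 + 2/41 + 1/11 = 703/1804
Rounded to 4 decimal places: U = 0.3897
RM (Liu & Layland) bound for 3 tasks = 0.779763; compare with U = 703/1804 (approx. 0.389690)
U <= bound, so schedulable by RM sufficient condition.

0.3897


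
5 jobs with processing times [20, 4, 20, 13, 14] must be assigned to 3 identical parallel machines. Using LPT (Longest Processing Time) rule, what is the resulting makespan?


Sort jobs in decreasing order (LPT): [20, 20, 14, 13, 4]
Assign each job to the least loaded machine:
  Machine 1: jobs [20, 4], load = 24
  Machine 2: jobs [20], load = 20
  Machine 3: jobs [14, 13], load = 27
Makespan = max load = 27

27


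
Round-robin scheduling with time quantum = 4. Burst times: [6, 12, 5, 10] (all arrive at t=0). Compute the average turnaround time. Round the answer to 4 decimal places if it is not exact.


Time quantum = 4
Execution trace:
  J1 runs 4 units, time = 4
  J2 runs 4 units, time = 8
  J3 runs 4 units, time = 12
  J4 runs 4 units, time = 16
  J1 runs 2 units, time = 18
  J2 runs 4 units, time = 22
  J3 runs 1 units, time = 23
  J4 runs 4 units, time = 27
  J2 runs 4 units, time = 31
  J4 runs 2 units, time = 33
Finish times: [18, 31, 23, 33]
Average turnaround = 105/4 = 26.25

26.25


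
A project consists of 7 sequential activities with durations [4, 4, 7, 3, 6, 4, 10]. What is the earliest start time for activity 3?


Activity 3 starts after activities 1 through 2 complete.
Predecessor durations: [4, 4]
ES = 4 + 4 = 8

8


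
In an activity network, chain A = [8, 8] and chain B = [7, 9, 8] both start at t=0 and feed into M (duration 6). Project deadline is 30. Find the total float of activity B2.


Forward pass: ES(B2) = sum of predecessors on chain B = 7
EF = ES + duration = 7 + 9 = 16
Backward pass: LF(M) = deadline = 30; LS(M) = 30 - 6 = 24
LF(B2) = LS(M) - sum(successors on chain B) = 24 - 8 = 16
LS = LF - duration = 16 - 9 = 7
Total float = LS - ES = 7 - 7 = 0

0


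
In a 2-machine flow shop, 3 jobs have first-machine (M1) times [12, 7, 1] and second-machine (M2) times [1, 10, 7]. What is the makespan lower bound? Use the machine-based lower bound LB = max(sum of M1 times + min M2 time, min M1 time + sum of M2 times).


LB1 = sum(M1 times) + min(M2 times) = 20 + 1 = 21
LB2 = min(M1 times) + sum(M2 times) = 1 + 18 = 19
Lower bound = max(LB1, LB2) = max(21, 19) = 21

21


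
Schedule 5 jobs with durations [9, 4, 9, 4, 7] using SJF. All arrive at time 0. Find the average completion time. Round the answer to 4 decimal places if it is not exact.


SJF order (ascending): [4, 4, 7, 9, 9]
Completion times:
  Job 1: burst=4, C=4
  Job 2: burst=4, C=8
  Job 3: burst=7, C=15
  Job 4: burst=9, C=24
  Job 5: burst=9, C=33
Average completion = 84/5 = 16.8

16.8


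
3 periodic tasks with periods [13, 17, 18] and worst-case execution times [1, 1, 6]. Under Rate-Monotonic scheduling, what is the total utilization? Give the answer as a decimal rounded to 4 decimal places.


Compute individual utilizations (exact fractions):
  Task 1: C/T = 1/13 (approx. 0.0769)
  Task 2: C/T = 1/17 (approx. 0.0588)
  Task 3: C/T = 6/18 = 1/3 (approx. 0.3333)
Total utilization U = 1/13 + 1/17 + 1/3 = 311/663
Rounded to 4 decimal places: U = 0.4691
RM (Liu & Layland) bound for 3 tasks = 0.779763; compare with U = 311/663 (approx. 0.469080)
U <= bound, so schedulable by RM sufficient condition.

0.4691


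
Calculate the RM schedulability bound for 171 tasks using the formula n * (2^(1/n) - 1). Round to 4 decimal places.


Compute 2^(1/171) = 1.0040617188
Subtract 1: 1.0040617188 - 1 = 0.0040617188
Multiply by n: 171 * 0.0040617188 = 0.6945539148
Round to 4 dp: 0.6946

0.6946


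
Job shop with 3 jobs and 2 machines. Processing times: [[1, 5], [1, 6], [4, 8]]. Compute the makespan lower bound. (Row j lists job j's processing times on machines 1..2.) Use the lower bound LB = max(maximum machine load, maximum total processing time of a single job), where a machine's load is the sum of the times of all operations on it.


Machine loads:
  Machine 1: 1 + 1 + 4 = 6
  Machine 2: 5 + 6 + 8 = 19
Max machine load = 19
Job totals:
  Job 1: 6
  Job 2: 7
  Job 3: 12
Max job total = 12
Lower bound = max(19, 12) = 19

19


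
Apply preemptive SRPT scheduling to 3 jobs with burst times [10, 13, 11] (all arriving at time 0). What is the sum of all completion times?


Since all jobs arrive at t=0, SRPT equals SPT ordering.
SPT order: [10, 11, 13]
Completion times:
  Job 1: p=10, C=10
  Job 2: p=11, C=21
  Job 3: p=13, C=34
Total completion time = 10 + 21 + 34 = 65

65


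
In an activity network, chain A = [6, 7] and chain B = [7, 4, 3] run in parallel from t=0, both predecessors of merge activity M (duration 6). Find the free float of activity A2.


ES(A2) = sum of predecessors on chain A = 6
EF(A2) = ES + duration = 6 + 7 = 13
Successor of A2 is M. ES(M) = max(sum(A), sum(B)) = max(13, 14) = 14
Free float = ES(successor) - EF(current) = 14 - 13 = 1

1


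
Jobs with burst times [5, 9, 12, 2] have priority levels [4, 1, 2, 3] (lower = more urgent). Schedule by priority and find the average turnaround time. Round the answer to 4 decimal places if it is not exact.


Sort by priority (ascending = highest first):
Order: [(1, 9), (2, 12), (3, 2), (4, 5)]
Completion times:
  Priority 1, burst=9, C=9
  Priority 2, burst=12, C=21
  Priority 3, burst=2, C=23
  Priority 4, burst=5, C=28
Average turnaround = 81/4 = 20.25

20.25


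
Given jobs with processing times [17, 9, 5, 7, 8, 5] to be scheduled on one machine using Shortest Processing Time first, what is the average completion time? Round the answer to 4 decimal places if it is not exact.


Sort jobs by processing time (SPT order): [5, 5, 7, 8, 9, 17]
Compute completion times sequentially:
  Job 1: processing = 5, completes at 5
  Job 2: processing = 5, completes at 10
  Job 3: processing = 7, completes at 17
  Job 4: processing = 8, completes at 25
  Job 5: processing = 9, completes at 34
  Job 6: processing = 17, completes at 51
Sum of completion times = 142
Average completion time = 142/6 = 23.6667

23.6667


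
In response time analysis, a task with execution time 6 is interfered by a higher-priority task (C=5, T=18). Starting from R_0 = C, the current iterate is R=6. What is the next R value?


R_next = C + ceil(R_prev / T_hp) * C_hp
ceil(6 / 18) = ceil(0.3333) = 1
Interference = 1 * 5 = 5
R_next = 6 + 5 = 11

11


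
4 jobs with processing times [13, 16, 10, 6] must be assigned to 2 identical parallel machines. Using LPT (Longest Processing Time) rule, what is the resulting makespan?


Sort jobs in decreasing order (LPT): [16, 13, 10, 6]
Assign each job to the least loaded machine:
  Machine 1: jobs [16, 6], load = 22
  Machine 2: jobs [13, 10], load = 23
Makespan = max load = 23

23


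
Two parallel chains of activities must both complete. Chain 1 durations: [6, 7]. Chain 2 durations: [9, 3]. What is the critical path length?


Path A total = 6 + 7 = 13
Path B total = 9 + 3 = 12
Critical path = longest path = max(13, 12) = 13

13


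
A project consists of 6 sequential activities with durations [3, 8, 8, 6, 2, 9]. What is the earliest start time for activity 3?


Activity 3 starts after activities 1 through 2 complete.
Predecessor durations: [3, 8]
ES = 3 + 8 = 11

11


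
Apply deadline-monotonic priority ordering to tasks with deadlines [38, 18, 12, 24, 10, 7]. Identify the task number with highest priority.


Sort tasks by relative deadline (ascending):
  Task 6: deadline = 7
  Task 5: deadline = 10
  Task 3: deadline = 12
  Task 2: deadline = 18
  Task 4: deadline = 24
  Task 1: deadline = 38
Priority order (highest first): [6, 5, 3, 2, 4, 1]
Highest priority task = 6

6


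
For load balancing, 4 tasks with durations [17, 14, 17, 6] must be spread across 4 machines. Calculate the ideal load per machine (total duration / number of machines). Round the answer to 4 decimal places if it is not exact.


Total processing time = 17 + 14 + 17 + 6 = 54
Number of machines = 4
Ideal balanced load = 54 / 4 = 13.5

13.5


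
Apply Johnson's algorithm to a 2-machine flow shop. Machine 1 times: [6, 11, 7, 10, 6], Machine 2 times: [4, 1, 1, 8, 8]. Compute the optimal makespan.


Apply Johnson's rule:
  Group 1 (a <= b): [(5, 6, 8)]
  Group 2 (a > b): [(4, 10, 8), (1, 6, 4), (2, 11, 1), (3, 7, 1)]
Optimal job order: [5, 4, 1, 2, 3]
Schedule:
  Job 5: M1 done at 6, M2 done at 14
  Job 4: M1 done at 16, M2 done at 24
  Job 1: M1 done at 22, M2 done at 28
  Job 2: M1 done at 33, M2 done at 34
  Job 3: M1 done at 40, M2 done at 41
Makespan = 41

41


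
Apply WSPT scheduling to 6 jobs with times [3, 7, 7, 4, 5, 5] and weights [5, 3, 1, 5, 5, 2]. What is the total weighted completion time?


Compute p/w ratios and sort ascending (WSPT): [(3, 5), (4, 5), (5, 5), (7, 3), (5, 2), (7, 1)]
Compute weighted completion times:
  Job (p=3,w=5): C=3, w*C=5*3=15
  Job (p=4,w=5): C=7, w*C=5*7=35
  Job (p=5,w=5): C=12, w*C=5*12=60
  Job (p=7,w=3): C=19, w*C=3*19=57
  Job (p=5,w=2): C=24, w*C=2*24=48
  Job (p=7,w=1): C=31, w*C=1*31=31
Total weighted completion time = 246

246


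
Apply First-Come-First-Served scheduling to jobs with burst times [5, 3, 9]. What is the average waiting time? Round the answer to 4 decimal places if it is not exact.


FCFS order (as given): [5, 3, 9]
Waiting times:
  Job 1: wait = 0
  Job 2: wait = 5
  Job 3: wait = 8
Sum of waiting times = 13
Average waiting time = 13/3 = 4.3333

4.3333


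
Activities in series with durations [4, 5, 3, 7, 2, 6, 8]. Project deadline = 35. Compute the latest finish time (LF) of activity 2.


LF(activity 2) = deadline - sum of successor durations
Successors: activities 3 through 7 with durations [3, 7, 2, 6, 8]
Sum of successor durations = 26
LF = 35 - 26 = 9

9


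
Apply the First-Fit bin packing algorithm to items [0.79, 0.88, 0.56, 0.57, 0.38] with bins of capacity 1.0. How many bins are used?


Place items sequentially using First-Fit:
  Item 0.79 -> new Bin 1
  Item 0.88 -> new Bin 2
  Item 0.56 -> new Bin 3
  Item 0.57 -> new Bin 4
  Item 0.38 -> Bin 3 (now 0.94)
Total bins used = 4

4


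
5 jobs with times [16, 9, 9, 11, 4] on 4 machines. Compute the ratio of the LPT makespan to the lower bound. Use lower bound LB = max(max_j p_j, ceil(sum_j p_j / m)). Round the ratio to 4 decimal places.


LPT order: [16, 11, 9, 9, 4]
Machine loads after assignment: [16, 11, 13, 9]
LPT makespan = 16
Lower bound = max(max_job, ceil(total/4)) = max(16, 13) = 16
Ratio = 16 / 16 = 1.0

1.0


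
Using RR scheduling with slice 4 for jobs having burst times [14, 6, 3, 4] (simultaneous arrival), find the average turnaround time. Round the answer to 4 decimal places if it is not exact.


Time quantum = 4
Execution trace:
  J1 runs 4 units, time = 4
  J2 runs 4 units, time = 8
  J3 runs 3 units, time = 11
  J4 runs 4 units, time = 15
  J1 runs 4 units, time = 19
  J2 runs 2 units, time = 21
  J1 runs 4 units, time = 25
  J1 runs 2 units, time = 27
Finish times: [27, 21, 11, 15]
Average turnaround = 74/4 = 18.5

18.5


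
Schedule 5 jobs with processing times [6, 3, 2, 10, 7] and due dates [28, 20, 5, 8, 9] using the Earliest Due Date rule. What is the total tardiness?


Sort by due date (EDD order): [(2, 5), (10, 8), (7, 9), (3, 20), (6, 28)]
Compute completion times and tardiness:
  Job 1: p=2, d=5, C=2, tardiness=max(0,2-5)=0
  Job 2: p=10, d=8, C=12, tardiness=max(0,12-8)=4
  Job 3: p=7, d=9, C=19, tardiness=max(0,19-9)=10
  Job 4: p=3, d=20, C=22, tardiness=max(0,22-20)=2
  Job 5: p=6, d=28, C=28, tardiness=max(0,28-28)=0
Total tardiness = 16

16


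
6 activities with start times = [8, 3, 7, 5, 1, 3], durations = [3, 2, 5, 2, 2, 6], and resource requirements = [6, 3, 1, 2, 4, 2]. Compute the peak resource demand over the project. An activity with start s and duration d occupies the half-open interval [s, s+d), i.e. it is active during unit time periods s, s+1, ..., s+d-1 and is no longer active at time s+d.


Each activity i is active on [start_i, start_i + duration_i).
Compute total resource usage per time slot:
  t=0: active resources = [], total = 0
  t=1: active resources = [4], total = 4
  t=2: active resources = [4], total = 4
  t=3: active resources = [3, 2], total = 5
  t=4: active resources = [3, 2], total = 5
  t=5: active resources = [2, 2], total = 4
  t=6: active resources = [2, 2], total = 4
  t=7: active resources = [1, 2], total = 3
  t=8: active resources = [6, 1, 2], total = 9
  t=9: active resources = [6, 1], total = 7
  t=10: active resources = [6, 1], total = 7
  t=11: active resources = [1], total = 1
Peak resource demand = 9

9


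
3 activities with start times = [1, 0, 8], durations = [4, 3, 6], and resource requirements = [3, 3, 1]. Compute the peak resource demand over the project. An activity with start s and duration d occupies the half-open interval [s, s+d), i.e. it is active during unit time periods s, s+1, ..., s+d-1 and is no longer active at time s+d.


Each activity i is active on [start_i, start_i + duration_i).
Compute total resource usage per time slot:
  t=0: active resources = [3], total = 3
  t=1: active resources = [3, 3], total = 6
  t=2: active resources = [3, 3], total = 6
  t=3: active resources = [3], total = 3
  t=4: active resources = [3], total = 3
  t=5: active resources = [], total = 0
  t=6: active resources = [], total = 0
  t=7: active resources = [], total = 0
  t=8: active resources = [1], total = 1
  t=9: active resources = [1], total = 1
  t=10: active resources = [1], total = 1
  t=11: active resources = [1], total = 1
  t=12: active resources = [1], total = 1
  t=13: active resources = [1], total = 1
Peak resource demand = 6

6


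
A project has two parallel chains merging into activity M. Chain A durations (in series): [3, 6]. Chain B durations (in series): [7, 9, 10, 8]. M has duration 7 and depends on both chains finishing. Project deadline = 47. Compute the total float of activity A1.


Forward pass: ES(A1) = sum of predecessors on chain A = 0
EF = ES + duration = 0 + 3 = 3
Backward pass: LF(M) = deadline = 47; LS(M) = 47 - 7 = 40
LF(A1) = LS(M) - sum(successors on chain A) = 40 - 6 = 34
LS = LF - duration = 34 - 3 = 31
Total float = LS - ES = 31 - 0 = 31

31


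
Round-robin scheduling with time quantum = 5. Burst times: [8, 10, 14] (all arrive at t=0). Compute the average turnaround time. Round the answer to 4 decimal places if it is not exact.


Time quantum = 5
Execution trace:
  J1 runs 5 units, time = 5
  J2 runs 5 units, time = 10
  J3 runs 5 units, time = 15
  J1 runs 3 units, time = 18
  J2 runs 5 units, time = 23
  J3 runs 5 units, time = 28
  J3 runs 4 units, time = 32
Finish times: [18, 23, 32]
Average turnaround = 73/3 = 24.3333

24.3333


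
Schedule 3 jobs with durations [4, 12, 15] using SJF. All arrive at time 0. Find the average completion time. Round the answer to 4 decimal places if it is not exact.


SJF order (ascending): [4, 12, 15]
Completion times:
  Job 1: burst=4, C=4
  Job 2: burst=12, C=16
  Job 3: burst=15, C=31
Average completion = 51/3 = 17.0

17.0


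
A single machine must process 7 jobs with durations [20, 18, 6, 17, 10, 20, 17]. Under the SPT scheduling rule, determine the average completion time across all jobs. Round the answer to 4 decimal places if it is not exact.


Sort jobs by processing time (SPT order): [6, 10, 17, 17, 18, 20, 20]
Compute completion times sequentially:
  Job 1: processing = 6, completes at 6
  Job 2: processing = 10, completes at 16
  Job 3: processing = 17, completes at 33
  Job 4: processing = 17, completes at 50
  Job 5: processing = 18, completes at 68
  Job 6: processing = 20, completes at 88
  Job 7: processing = 20, completes at 108
Sum of completion times = 369
Average completion time = 369/7 = 52.7143

52.7143


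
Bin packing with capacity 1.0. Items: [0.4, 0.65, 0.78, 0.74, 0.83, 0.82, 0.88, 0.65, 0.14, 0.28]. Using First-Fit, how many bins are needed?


Place items sequentially using First-Fit:
  Item 0.4 -> new Bin 1
  Item 0.65 -> new Bin 2
  Item 0.78 -> new Bin 3
  Item 0.74 -> new Bin 4
  Item 0.83 -> new Bin 5
  Item 0.82 -> new Bin 6
  Item 0.88 -> new Bin 7
  Item 0.65 -> new Bin 8
  Item 0.14 -> Bin 1 (now 0.54)
  Item 0.28 -> Bin 1 (now 0.82)
Total bins used = 8

8


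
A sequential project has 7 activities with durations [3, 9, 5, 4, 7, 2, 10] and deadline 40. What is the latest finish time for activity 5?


LF(activity 5) = deadline - sum of successor durations
Successors: activities 6 through 7 with durations [2, 10]
Sum of successor durations = 12
LF = 40 - 12 = 28

28


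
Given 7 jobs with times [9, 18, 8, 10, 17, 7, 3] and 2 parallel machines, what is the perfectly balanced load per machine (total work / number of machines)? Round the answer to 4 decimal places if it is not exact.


Total processing time = 9 + 18 + 8 + 10 + 17 + 7 + 3 = 72
Number of machines = 2
Ideal balanced load = 72 / 2 = 36.0

36.0


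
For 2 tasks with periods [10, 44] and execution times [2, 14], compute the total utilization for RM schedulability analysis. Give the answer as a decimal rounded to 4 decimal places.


Compute individual utilizations (exact fractions):
  Task 1: C/T = 2/10 = 1/5 (approx. 0.2)
  Task 2: C/T = 14/44 = 7/22 (approx. 0.3182)
Total utilization U = 1/5 + 7/22 = 57/110
Rounded to 4 decimal places: U = 0.5182
RM (Liu & Layland) bound for 2 tasks = 0.828427; compare with U = 57/110 (approx. 0.518182)
U <= bound, so schedulable by RM sufficient condition.

0.5182


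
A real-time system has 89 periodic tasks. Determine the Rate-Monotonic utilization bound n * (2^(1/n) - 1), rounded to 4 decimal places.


Compute 2^(1/89) = 1.0078185773
Subtract 1: 1.0078185773 - 1 = 0.0078185773
Multiply by n: 89 * 0.0078185773 = 0.6958533797
Round to 4 dp: 0.6959

0.6959


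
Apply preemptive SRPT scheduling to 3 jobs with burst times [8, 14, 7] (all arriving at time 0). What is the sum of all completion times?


Since all jobs arrive at t=0, SRPT equals SPT ordering.
SPT order: [7, 8, 14]
Completion times:
  Job 1: p=7, C=7
  Job 2: p=8, C=15
  Job 3: p=14, C=29
Total completion time = 7 + 15 + 29 = 51

51


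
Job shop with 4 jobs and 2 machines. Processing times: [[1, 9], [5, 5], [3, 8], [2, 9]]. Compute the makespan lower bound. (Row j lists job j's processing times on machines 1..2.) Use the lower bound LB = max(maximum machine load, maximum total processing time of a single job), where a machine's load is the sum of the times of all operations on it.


Machine loads:
  Machine 1: 1 + 5 + 3 + 2 = 11
  Machine 2: 9 + 5 + 8 + 9 = 31
Max machine load = 31
Job totals:
  Job 1: 10
  Job 2: 10
  Job 3: 11
  Job 4: 11
Max job total = 11
Lower bound = max(31, 11) = 31

31


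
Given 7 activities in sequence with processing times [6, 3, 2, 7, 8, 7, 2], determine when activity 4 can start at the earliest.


Activity 4 starts after activities 1 through 3 complete.
Predecessor durations: [6, 3, 2]
ES = 6 + 3 + 2 = 11

11


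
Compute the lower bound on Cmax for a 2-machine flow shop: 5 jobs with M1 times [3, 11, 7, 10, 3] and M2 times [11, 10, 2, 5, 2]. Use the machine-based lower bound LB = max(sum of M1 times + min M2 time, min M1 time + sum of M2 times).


LB1 = sum(M1 times) + min(M2 times) = 34 + 2 = 36
LB2 = min(M1 times) + sum(M2 times) = 3 + 30 = 33
Lower bound = max(LB1, LB2) = max(36, 33) = 36

36


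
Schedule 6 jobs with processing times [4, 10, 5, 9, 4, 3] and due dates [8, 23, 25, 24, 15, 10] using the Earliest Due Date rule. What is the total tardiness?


Sort by due date (EDD order): [(4, 8), (3, 10), (4, 15), (10, 23), (9, 24), (5, 25)]
Compute completion times and tardiness:
  Job 1: p=4, d=8, C=4, tardiness=max(0,4-8)=0
  Job 2: p=3, d=10, C=7, tardiness=max(0,7-10)=0
  Job 3: p=4, d=15, C=11, tardiness=max(0,11-15)=0
  Job 4: p=10, d=23, C=21, tardiness=max(0,21-23)=0
  Job 5: p=9, d=24, C=30, tardiness=max(0,30-24)=6
  Job 6: p=5, d=25, C=35, tardiness=max(0,35-25)=10
Total tardiness = 16

16


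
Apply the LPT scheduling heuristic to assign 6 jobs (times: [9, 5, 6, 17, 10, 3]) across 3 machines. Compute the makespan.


Sort jobs in decreasing order (LPT): [17, 10, 9, 6, 5, 3]
Assign each job to the least loaded machine:
  Machine 1: jobs [17], load = 17
  Machine 2: jobs [10, 5, 3], load = 18
  Machine 3: jobs [9, 6], load = 15
Makespan = max load = 18

18


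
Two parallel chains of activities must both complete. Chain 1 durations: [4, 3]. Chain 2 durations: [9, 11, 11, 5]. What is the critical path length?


Path A total = 4 + 3 = 7
Path B total = 9 + 11 + 11 + 5 = 36
Critical path = longest path = max(7, 36) = 36

36


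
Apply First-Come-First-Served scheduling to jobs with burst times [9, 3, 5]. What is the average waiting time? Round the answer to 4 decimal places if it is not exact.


FCFS order (as given): [9, 3, 5]
Waiting times:
  Job 1: wait = 0
  Job 2: wait = 9
  Job 3: wait = 12
Sum of waiting times = 21
Average waiting time = 21/3 = 7.0

7.0


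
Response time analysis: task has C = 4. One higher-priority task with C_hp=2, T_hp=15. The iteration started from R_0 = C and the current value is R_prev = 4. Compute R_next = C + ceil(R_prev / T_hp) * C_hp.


R_next = C + ceil(R_prev / T_hp) * C_hp
ceil(4 / 15) = ceil(0.2667) = 1
Interference = 1 * 2 = 2
R_next = 4 + 2 = 6

6


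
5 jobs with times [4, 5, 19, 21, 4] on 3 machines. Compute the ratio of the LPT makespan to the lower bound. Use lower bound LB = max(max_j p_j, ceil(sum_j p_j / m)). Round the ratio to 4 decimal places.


LPT order: [21, 19, 5, 4, 4]
Machine loads after assignment: [21, 19, 13]
LPT makespan = 21
Lower bound = max(max_job, ceil(total/3)) = max(21, 18) = 21
Ratio = 21 / 21 = 1.0

1.0


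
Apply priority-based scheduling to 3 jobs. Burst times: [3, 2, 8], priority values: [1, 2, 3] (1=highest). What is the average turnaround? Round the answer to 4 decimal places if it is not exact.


Sort by priority (ascending = highest first):
Order: [(1, 3), (2, 2), (3, 8)]
Completion times:
  Priority 1, burst=3, C=3
  Priority 2, burst=2, C=5
  Priority 3, burst=8, C=13
Average turnaround = 21/3 = 7.0

7.0


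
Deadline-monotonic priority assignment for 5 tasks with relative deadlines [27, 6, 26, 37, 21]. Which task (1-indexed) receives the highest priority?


Sort tasks by relative deadline (ascending):
  Task 2: deadline = 6
  Task 5: deadline = 21
  Task 3: deadline = 26
  Task 1: deadline = 27
  Task 4: deadline = 37
Priority order (highest first): [2, 5, 3, 1, 4]
Highest priority task = 2

2


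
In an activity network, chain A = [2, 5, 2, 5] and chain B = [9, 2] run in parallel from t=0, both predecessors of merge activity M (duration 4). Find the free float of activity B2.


ES(B2) = sum of predecessors on chain B = 9
EF(B2) = ES + duration = 9 + 2 = 11
Successor of B2 is M. ES(M) = max(sum(A), sum(B)) = max(14, 11) = 14
Free float = ES(successor) - EF(current) = 14 - 11 = 3

3


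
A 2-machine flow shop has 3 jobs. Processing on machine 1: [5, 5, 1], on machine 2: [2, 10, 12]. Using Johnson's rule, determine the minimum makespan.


Apply Johnson's rule:
  Group 1 (a <= b): [(3, 1, 12), (2, 5, 10)]
  Group 2 (a > b): [(1, 5, 2)]
Optimal job order: [3, 2, 1]
Schedule:
  Job 3: M1 done at 1, M2 done at 13
  Job 2: M1 done at 6, M2 done at 23
  Job 1: M1 done at 11, M2 done at 25
Makespan = 25

25


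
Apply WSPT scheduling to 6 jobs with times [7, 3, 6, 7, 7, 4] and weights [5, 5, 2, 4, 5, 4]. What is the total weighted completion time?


Compute p/w ratios and sort ascending (WSPT): [(3, 5), (4, 4), (7, 5), (7, 5), (7, 4), (6, 2)]
Compute weighted completion times:
  Job (p=3,w=5): C=3, w*C=5*3=15
  Job (p=4,w=4): C=7, w*C=4*7=28
  Job (p=7,w=5): C=14, w*C=5*14=70
  Job (p=7,w=5): C=21, w*C=5*21=105
  Job (p=7,w=4): C=28, w*C=4*28=112
  Job (p=6,w=2): C=34, w*C=2*34=68
Total weighted completion time = 398

398


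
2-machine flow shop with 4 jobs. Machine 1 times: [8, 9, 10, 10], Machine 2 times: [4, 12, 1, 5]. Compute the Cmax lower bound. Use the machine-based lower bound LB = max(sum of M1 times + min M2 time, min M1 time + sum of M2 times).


LB1 = sum(M1 times) + min(M2 times) = 37 + 1 = 38
LB2 = min(M1 times) + sum(M2 times) = 8 + 22 = 30
Lower bound = max(LB1, LB2) = max(38, 30) = 38

38


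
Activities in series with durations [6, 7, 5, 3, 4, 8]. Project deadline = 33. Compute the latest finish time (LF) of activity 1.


LF(activity 1) = deadline - sum of successor durations
Successors: activities 2 through 6 with durations [7, 5, 3, 4, 8]
Sum of successor durations = 27
LF = 33 - 27 = 6

6


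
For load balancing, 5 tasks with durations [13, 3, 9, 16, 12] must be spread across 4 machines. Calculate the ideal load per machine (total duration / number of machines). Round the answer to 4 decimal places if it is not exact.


Total processing time = 13 + 3 + 9 + 16 + 12 = 53
Number of machines = 4
Ideal balanced load = 53 / 4 = 13.25

13.25


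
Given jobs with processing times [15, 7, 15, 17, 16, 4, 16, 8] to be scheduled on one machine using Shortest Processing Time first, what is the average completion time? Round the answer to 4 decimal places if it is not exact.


Sort jobs by processing time (SPT order): [4, 7, 8, 15, 15, 16, 16, 17]
Compute completion times sequentially:
  Job 1: processing = 4, completes at 4
  Job 2: processing = 7, completes at 11
  Job 3: processing = 8, completes at 19
  Job 4: processing = 15, completes at 34
  Job 5: processing = 15, completes at 49
  Job 6: processing = 16, completes at 65
  Job 7: processing = 16, completes at 81
  Job 8: processing = 17, completes at 98
Sum of completion times = 361
Average completion time = 361/8 = 45.125

45.125


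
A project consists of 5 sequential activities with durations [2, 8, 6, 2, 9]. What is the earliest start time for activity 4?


Activity 4 starts after activities 1 through 3 complete.
Predecessor durations: [2, 8, 6]
ES = 2 + 8 + 6 = 16

16


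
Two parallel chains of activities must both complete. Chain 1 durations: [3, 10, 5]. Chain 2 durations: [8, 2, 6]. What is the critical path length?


Path A total = 3 + 10 + 5 = 18
Path B total = 8 + 2 + 6 = 16
Critical path = longest path = max(18, 16) = 18

18


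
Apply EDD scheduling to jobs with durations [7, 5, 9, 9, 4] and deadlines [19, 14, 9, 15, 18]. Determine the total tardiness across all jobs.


Sort by due date (EDD order): [(9, 9), (5, 14), (9, 15), (4, 18), (7, 19)]
Compute completion times and tardiness:
  Job 1: p=9, d=9, C=9, tardiness=max(0,9-9)=0
  Job 2: p=5, d=14, C=14, tardiness=max(0,14-14)=0
  Job 3: p=9, d=15, C=23, tardiness=max(0,23-15)=8
  Job 4: p=4, d=18, C=27, tardiness=max(0,27-18)=9
  Job 5: p=7, d=19, C=34, tardiness=max(0,34-19)=15
Total tardiness = 32

32


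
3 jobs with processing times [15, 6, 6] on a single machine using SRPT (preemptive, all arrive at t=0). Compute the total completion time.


Since all jobs arrive at t=0, SRPT equals SPT ordering.
SPT order: [6, 6, 15]
Completion times:
  Job 1: p=6, C=6
  Job 2: p=6, C=12
  Job 3: p=15, C=27
Total completion time = 6 + 12 + 27 = 45

45


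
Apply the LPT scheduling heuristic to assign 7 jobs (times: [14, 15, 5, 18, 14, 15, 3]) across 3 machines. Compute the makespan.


Sort jobs in decreasing order (LPT): [18, 15, 15, 14, 14, 5, 3]
Assign each job to the least loaded machine:
  Machine 1: jobs [18, 5, 3], load = 26
  Machine 2: jobs [15, 14], load = 29
  Machine 3: jobs [15, 14], load = 29
Makespan = max load = 29

29


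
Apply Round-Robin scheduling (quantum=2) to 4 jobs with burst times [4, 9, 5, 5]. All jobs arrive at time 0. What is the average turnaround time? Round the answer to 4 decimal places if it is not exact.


Time quantum = 2
Execution trace:
  J1 runs 2 units, time = 2
  J2 runs 2 units, time = 4
  J3 runs 2 units, time = 6
  J4 runs 2 units, time = 8
  J1 runs 2 units, time = 10
  J2 runs 2 units, time = 12
  J3 runs 2 units, time = 14
  J4 runs 2 units, time = 16
  J2 runs 2 units, time = 18
  J3 runs 1 units, time = 19
  J4 runs 1 units, time = 20
  J2 runs 2 units, time = 22
  J2 runs 1 units, time = 23
Finish times: [10, 23, 19, 20]
Average turnaround = 72/4 = 18.0

18.0


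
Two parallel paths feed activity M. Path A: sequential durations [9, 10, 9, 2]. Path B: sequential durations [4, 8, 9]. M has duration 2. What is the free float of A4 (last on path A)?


ES(A4) = sum of predecessors on chain A = 28
EF(A4) = ES + duration = 28 + 2 = 30
Successor of A4 is M. ES(M) = max(sum(A), sum(B)) = max(30, 21) = 30
Free float = ES(successor) - EF(current) = 30 - 30 = 0

0


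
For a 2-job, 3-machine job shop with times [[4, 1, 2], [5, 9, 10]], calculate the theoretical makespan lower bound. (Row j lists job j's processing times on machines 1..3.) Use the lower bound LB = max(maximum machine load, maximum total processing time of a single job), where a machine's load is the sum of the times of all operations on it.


Machine loads:
  Machine 1: 4 + 5 = 9
  Machine 2: 1 + 9 = 10
  Machine 3: 2 + 10 = 12
Max machine load = 12
Job totals:
  Job 1: 7
  Job 2: 24
Max job total = 24
Lower bound = max(12, 24) = 24

24


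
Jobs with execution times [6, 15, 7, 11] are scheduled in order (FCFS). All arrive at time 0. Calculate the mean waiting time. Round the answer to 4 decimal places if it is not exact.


FCFS order (as given): [6, 15, 7, 11]
Waiting times:
  Job 1: wait = 0
  Job 2: wait = 6
  Job 3: wait = 21
  Job 4: wait = 28
Sum of waiting times = 55
Average waiting time = 55/4 = 13.75

13.75


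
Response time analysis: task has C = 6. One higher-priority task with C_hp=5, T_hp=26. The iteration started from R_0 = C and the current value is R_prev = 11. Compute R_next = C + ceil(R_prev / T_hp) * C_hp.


R_next = C + ceil(R_prev / T_hp) * C_hp
ceil(11 / 26) = ceil(0.4231) = 1
Interference = 1 * 5 = 5
R_next = 6 + 5 = 11
R_next = R_prev, so the iteration has converged (response time = 11).

11


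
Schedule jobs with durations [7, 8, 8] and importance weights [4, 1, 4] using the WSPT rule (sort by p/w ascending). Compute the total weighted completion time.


Compute p/w ratios and sort ascending (WSPT): [(7, 4), (8, 4), (8, 1)]
Compute weighted completion times:
  Job (p=7,w=4): C=7, w*C=4*7=28
  Job (p=8,w=4): C=15, w*C=4*15=60
  Job (p=8,w=1): C=23, w*C=1*23=23
Total weighted completion time = 111

111


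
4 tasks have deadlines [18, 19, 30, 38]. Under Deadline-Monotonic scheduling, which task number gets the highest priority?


Sort tasks by relative deadline (ascending):
  Task 1: deadline = 18
  Task 2: deadline = 19
  Task 3: deadline = 30
  Task 4: deadline = 38
Priority order (highest first): [1, 2, 3, 4]
Highest priority task = 1

1


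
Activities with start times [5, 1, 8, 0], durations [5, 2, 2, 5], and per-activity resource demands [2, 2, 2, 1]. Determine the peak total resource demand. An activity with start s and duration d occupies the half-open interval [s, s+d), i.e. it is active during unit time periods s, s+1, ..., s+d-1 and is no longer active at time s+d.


Each activity i is active on [start_i, start_i + duration_i).
Compute total resource usage per time slot:
  t=0: active resources = [1], total = 1
  t=1: active resources = [2, 1], total = 3
  t=2: active resources = [2, 1], total = 3
  t=3: active resources = [1], total = 1
  t=4: active resources = [1], total = 1
  t=5: active resources = [2], total = 2
  t=6: active resources = [2], total = 2
  t=7: active resources = [2], total = 2
  t=8: active resources = [2, 2], total = 4
  t=9: active resources = [2, 2], total = 4
Peak resource demand = 4

4


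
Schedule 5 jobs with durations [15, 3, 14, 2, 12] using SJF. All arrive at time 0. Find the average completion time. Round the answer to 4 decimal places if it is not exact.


SJF order (ascending): [2, 3, 12, 14, 15]
Completion times:
  Job 1: burst=2, C=2
  Job 2: burst=3, C=5
  Job 3: burst=12, C=17
  Job 4: burst=14, C=31
  Job 5: burst=15, C=46
Average completion = 101/5 = 20.2

20.2


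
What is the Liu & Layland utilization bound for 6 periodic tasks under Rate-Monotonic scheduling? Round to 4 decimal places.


Compute 2^(1/6) = 1.1224620483
Subtract 1: 1.1224620483 - 1 = 0.1224620483
Multiply by n: 6 * 0.1224620483 = 0.7347722898
Round to 4 dp: 0.7348

0.7348


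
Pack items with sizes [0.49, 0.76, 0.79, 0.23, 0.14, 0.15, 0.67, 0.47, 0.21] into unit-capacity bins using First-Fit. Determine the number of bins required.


Place items sequentially using First-Fit:
  Item 0.49 -> new Bin 1
  Item 0.76 -> new Bin 2
  Item 0.79 -> new Bin 3
  Item 0.23 -> Bin 1 (now 0.72)
  Item 0.14 -> Bin 1 (now 0.86)
  Item 0.15 -> Bin 2 (now 0.91)
  Item 0.67 -> new Bin 4
  Item 0.47 -> new Bin 5
  Item 0.21 -> Bin 3 (now 1.0)
Total bins used = 5

5


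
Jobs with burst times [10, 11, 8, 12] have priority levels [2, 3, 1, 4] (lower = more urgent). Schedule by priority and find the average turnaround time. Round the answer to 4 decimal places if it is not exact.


Sort by priority (ascending = highest first):
Order: [(1, 8), (2, 10), (3, 11), (4, 12)]
Completion times:
  Priority 1, burst=8, C=8
  Priority 2, burst=10, C=18
  Priority 3, burst=11, C=29
  Priority 4, burst=12, C=41
Average turnaround = 96/4 = 24.0

24.0


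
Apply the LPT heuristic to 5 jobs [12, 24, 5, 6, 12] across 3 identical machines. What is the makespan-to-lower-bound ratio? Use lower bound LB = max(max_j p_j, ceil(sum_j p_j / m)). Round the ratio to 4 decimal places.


LPT order: [24, 12, 12, 6, 5]
Machine loads after assignment: [24, 18, 17]
LPT makespan = 24
Lower bound = max(max_job, ceil(total/3)) = max(24, 20) = 24
Ratio = 24 / 24 = 1.0

1.0


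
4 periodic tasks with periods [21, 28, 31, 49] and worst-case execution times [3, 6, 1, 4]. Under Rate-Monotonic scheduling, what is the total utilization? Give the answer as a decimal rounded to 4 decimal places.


Compute individual utilizations (exact fractions):
  Task 1: C/T = 3/21 = 1/7 (approx. 0.1429)
  Task 2: C/T = 6/28 = 3/14 (approx. 0.2143)
  Task 3: C/T = 1/31 (approx. 0.0323)
  Task 4: C/T = 4/49 (approx. 0.0816)
Total utilization U = 1/7 + 3/14 + 1/31 + 4/49 = 1431/3038
Rounded to 4 decimal places: U = 0.4710
RM (Liu & Layland) bound for 4 tasks = 0.756828; compare with U = 1431/3038 (approx. 0.471034)
U <= bound, so schedulable by RM sufficient condition.

0.4710


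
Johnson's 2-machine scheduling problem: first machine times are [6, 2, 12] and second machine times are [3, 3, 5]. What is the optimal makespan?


Apply Johnson's rule:
  Group 1 (a <= b): [(2, 2, 3)]
  Group 2 (a > b): [(3, 12, 5), (1, 6, 3)]
Optimal job order: [2, 3, 1]
Schedule:
  Job 2: M1 done at 2, M2 done at 5
  Job 3: M1 done at 14, M2 done at 19
  Job 1: M1 done at 20, M2 done at 23
Makespan = 23

23


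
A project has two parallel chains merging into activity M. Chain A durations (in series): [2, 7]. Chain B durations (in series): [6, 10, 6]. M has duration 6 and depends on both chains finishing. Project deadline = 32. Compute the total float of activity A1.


Forward pass: ES(A1) = sum of predecessors on chain A = 0
EF = ES + duration = 0 + 2 = 2
Backward pass: LF(M) = deadline = 32; LS(M) = 32 - 6 = 26
LF(A1) = LS(M) - sum(successors on chain A) = 26 - 7 = 19
LS = LF - duration = 19 - 2 = 17
Total float = LS - ES = 17 - 0 = 17

17
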